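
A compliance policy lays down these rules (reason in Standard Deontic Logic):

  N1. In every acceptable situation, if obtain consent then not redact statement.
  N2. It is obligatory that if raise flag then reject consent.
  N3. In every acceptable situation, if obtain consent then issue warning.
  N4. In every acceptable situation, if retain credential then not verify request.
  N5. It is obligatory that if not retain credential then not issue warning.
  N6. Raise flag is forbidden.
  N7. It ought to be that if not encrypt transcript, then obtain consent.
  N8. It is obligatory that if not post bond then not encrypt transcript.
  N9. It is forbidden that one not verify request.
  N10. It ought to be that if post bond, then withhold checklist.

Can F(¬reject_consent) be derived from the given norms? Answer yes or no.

No

Premise 2 is O(raise_flag → reject_consent), but O(raise_flag) is not derivable from the premises, so it does not yield O(reject_consent).
No other premise forces O(reject_consent). An ideal world satisfying every premise can still have ¬reject_consent true, so F(¬reject_consent) is not derivable.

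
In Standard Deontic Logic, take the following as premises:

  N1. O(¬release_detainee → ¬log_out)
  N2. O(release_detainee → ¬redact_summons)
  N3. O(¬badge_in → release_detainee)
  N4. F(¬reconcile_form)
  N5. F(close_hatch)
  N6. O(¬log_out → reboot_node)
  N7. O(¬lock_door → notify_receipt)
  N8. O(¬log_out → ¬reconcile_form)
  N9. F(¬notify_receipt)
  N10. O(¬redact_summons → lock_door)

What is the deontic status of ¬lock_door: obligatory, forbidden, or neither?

Forbidden

Premise 4 is F(¬reconcile_form), i.e. O(reconcile_form).
The contrapositive of premise 8 (O(¬log_out → ¬reconcile_form)) is O(reconcile_form → log_out), and O(reconcile_form) is already established, so O(log_out).
Premise 1, O(¬release_detainee → ¬log_out), contraposes to O(log_out → release_detainee); with O(log_out) we get O(release_detainee).
From O(release_detainee) and premise 2, O(release_detainee → ¬redact_summons), we obtain O(¬redact_summons).
Applying K to premise 10 (O(¬redact_summons → lock_door)) and O(¬redact_summons) yields O(lock_door).
Premises 3, 5, 6, 7, 9 do not contribute to this derivation.
Thus O(lock_door), which is F(¬lock_door): ¬lock_door is forbidden.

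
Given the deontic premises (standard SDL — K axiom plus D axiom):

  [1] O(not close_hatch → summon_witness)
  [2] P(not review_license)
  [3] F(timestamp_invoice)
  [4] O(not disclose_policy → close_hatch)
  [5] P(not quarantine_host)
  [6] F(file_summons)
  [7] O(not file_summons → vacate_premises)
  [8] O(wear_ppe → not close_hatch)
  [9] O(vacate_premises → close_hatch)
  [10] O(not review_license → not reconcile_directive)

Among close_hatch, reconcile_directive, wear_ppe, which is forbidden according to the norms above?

wear_ppe

F(file_summons) at premise 6 means O(not file_summons).
From O(not file_summons) and premise 7, O(not file_summons → vacate_premises), we obtain O(vacate_premises).
Premise 9 is O(vacate_premises → close_hatch); since O(vacate_premises), deontic closure gives O(close_hatch).
The contrapositive of premise 8 (O(wear_ppe → not close_hatch)) is O(close_hatch → not wear_ppe), and O(close_hatch) is already established, so O(not wear_ppe).
So O(not wear_ppe) holds, i.e. wear_ppe is forbidden. None of the other listed options is forbidden under the premises.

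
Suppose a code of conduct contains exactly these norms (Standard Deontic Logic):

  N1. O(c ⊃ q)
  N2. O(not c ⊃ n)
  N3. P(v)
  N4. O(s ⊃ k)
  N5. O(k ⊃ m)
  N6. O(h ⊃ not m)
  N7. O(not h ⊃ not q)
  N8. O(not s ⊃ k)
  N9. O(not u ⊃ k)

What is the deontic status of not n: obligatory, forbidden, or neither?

Forbidden

Premises 8 and 4 cover both cases: O(not s ⊃ k) and O(s ⊃ k). Since not s ∨ s is a tautology, O(k) follows.
From O(k) and premise 5, O(k ⊃ m), we obtain O(m).
Premise 6, O(h ⊃ not m), contraposes to O(m ⊃ not h); with O(m) we get O(not h).
Applying K to premise 7 (O(not h ⊃ not q)) and O(not h) yields O(not q).
Premise 1, O(c ⊃ q), contraposes to O(not q ⊃ not c); with O(not q) we get O(not c).
Premise 2 is O(not c ⊃ n); since O(not c), deontic closure gives O(n).
Premises 3, 9 do not contribute to this derivation.
Thus O(n), which is F(not n): not n is forbidden.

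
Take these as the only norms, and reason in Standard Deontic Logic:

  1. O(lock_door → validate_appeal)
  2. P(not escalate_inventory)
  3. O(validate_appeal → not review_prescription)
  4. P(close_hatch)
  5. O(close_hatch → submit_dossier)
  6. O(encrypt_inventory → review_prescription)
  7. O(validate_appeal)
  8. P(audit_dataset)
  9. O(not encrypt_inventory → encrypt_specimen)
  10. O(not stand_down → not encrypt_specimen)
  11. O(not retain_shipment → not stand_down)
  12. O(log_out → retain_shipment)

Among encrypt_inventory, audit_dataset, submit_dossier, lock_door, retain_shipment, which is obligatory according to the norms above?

retain_shipment

Premise 7 states O(validate_appeal) outright.
Applying K to premise 3 (O(validate_appeal → not review_prescription)) and O(validate_appeal) yields O(not review_prescription).
The contrapositive of premise 6 (O(encrypt_inventory → review_prescription)) is O(not review_prescription → not encrypt_inventory), and O(not review_prescription) is already established, so O(not encrypt_inventory).
From O(not encrypt_inventory) and premise 9, O(not encrypt_inventory → encrypt_specimen), we obtain O(encrypt_specimen).
The contrapositive of premise 10 (O(not stand_down → not encrypt_specimen)) is O(encrypt_specimen → stand_down), and O(encrypt_specimen) is already established, so O(stand_down).
Premise 11 is O(not retain_shipment → not stand_down); contrapositively O(stand_down → retain_shipment). Since O(stand_down) holds, K gives O(retain_shipment).
So O(retain_shipment) holds — retain_shipment is obligatory. None of the other listed options is made obligatory by any chain of premises.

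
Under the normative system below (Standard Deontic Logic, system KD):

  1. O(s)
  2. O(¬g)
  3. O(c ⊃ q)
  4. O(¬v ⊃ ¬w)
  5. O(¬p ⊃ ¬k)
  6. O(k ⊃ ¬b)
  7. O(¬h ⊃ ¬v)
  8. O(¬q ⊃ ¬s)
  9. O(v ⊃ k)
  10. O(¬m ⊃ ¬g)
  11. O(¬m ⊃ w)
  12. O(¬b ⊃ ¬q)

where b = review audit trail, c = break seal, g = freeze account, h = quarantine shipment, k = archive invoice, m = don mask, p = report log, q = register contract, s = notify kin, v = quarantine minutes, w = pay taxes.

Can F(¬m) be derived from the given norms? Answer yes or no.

Yes

From premise 1 we have O(s).
Premise 8 is O(¬q ⊃ ¬s); contrapositively O(s ⊃ q). Since O(s) holds, K gives O(q).
Premise 12, O(¬b ⊃ ¬q), contraposes to O(q ⊃ b); with O(q) we get O(b).
The contrapositive of premise 6 (O(k ⊃ ¬b)) is O(b ⊃ ¬k), and O(b) is already established, so O(¬k).
Premise 9, O(v ⊃ k), contraposes to O(¬k ⊃ ¬v); with O(¬k) we get O(¬v).
From O(¬v) and premise 4, O(¬v ⊃ ¬w), we obtain O(¬w).
Premise 11 is O(¬m ⊃ w); contrapositively O(¬w ⊃ m). Since O(¬w) holds, K gives O(m).
Premises 2, 3, 5, 7, 10 do not contribute to this derivation.
So O(m) holds, i.e. F(¬m). The claim follows.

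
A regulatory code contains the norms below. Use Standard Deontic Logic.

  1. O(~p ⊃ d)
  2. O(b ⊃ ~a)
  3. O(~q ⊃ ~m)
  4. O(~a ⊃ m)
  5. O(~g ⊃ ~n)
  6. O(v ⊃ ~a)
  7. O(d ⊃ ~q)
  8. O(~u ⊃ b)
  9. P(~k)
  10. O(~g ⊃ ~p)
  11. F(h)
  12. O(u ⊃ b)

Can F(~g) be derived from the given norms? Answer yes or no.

Premises 12 and 8 cover both cases: O(u ⊃ b) and O(~u ⊃ b). Since u ∨ ~u is a tautology, O(b) follows.
Applying K to premise 2 (O(b ⊃ ~a)) and O(b) yields O(~a).
From O(~a) and premise 4, O(~a ⊃ m), we obtain O(m).
The contrapositive of premise 3 (O(~q ⊃ ~m)) is O(m ⊃ q), and O(m) is already established, so O(q).
The contrapositive of premise 7 (O(d ⊃ ~q)) is O(q ⊃ ~d), and O(q) is already established, so O(~d).
Premise 1 is O(~p ⊃ d); contrapositively O(~d ⊃ p). Since O(~d) holds, K gives O(p).
Premise 10 is O(~g ⊃ ~p); contrapositively O(p ⊃ g). Since O(p) holds, K gives O(g).
Premises 5, 6, 9, 11 do not contribute to this derivation.
So O(g) holds, i.e. F(~g). The claim follows.

Yes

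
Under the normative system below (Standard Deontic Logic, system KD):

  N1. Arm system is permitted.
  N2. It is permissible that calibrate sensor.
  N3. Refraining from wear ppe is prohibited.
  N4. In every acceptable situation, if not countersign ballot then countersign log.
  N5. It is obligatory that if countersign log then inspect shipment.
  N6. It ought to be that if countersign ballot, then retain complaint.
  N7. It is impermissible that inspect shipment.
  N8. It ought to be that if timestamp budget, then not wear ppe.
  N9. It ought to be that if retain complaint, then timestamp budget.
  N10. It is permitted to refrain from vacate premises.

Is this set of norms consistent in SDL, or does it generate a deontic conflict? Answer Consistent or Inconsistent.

Premise 7 is F(inspect_shipment), i.e. O(¬inspect_shipment).
Premise 5 is O(countersign_log → inspect_shipment); contrapositively O(¬inspect_shipment → ¬countersign_log). Since O(¬inspect_shipment) holds, K gives O(¬countersign_log).
Premise 4, O(¬countersign_ballot → countersign_log), contraposes to O(¬countersign_log → countersign_ballot); with O(¬countersign_log) we get O(countersign_ballot).
Applying K to premise 6 (O(countersign_ballot → retain_complaint)) and O(countersign_ballot) yields O(retain_complaint).
Applying K to premise 9 (O(retain_complaint → timestamp_budget)) and O(retain_complaint) yields O(timestamp_budget).
With premise 8, O(timestamp_budget → ¬wear_ppe), the K-axiom yields O(¬wear_ppe).
Yet premise 3 is F(¬wear_ppe), i.e. O(wear_ppe).
We now have both O(¬wear_ppe) and O(wear_ppe) — wear_ppe is simultaneously obligatory and forbidden, violating the D-axiom.

Inconsistent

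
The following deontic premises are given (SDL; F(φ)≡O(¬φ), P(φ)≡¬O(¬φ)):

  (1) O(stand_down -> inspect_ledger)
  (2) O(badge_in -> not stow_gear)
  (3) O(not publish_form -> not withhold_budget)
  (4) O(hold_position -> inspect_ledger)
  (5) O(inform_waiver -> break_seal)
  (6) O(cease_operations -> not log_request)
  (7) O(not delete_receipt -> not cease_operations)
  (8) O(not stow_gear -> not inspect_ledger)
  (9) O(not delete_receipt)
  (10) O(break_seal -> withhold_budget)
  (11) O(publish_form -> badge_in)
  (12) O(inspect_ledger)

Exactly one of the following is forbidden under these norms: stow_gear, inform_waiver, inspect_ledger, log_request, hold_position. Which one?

Premise 12 gives O(inspect_ledger).
Premise 8 is O(not stow_gear -> not inspect_ledger); contrapositively O(inspect_ledger -> stow_gear). Since O(inspect_ledger) holds, K gives O(stow_gear).
Premise 2 is O(badge_in -> not stow_gear); contrapositively O(stow_gear -> not badge_in). Since O(stow_gear) holds, K gives O(not badge_in).
Premise 11, O(publish_form -> badge_in), contraposes to O(not badge_in -> not publish_form); with O(not badge_in) we get O(not publish_form).
With premise 3, O(not publish_form -> not withhold_budget), the K-axiom yields O(not withhold_budget).
Premise 10, O(break_seal -> withhold_budget), contraposes to O(not withhold_budget -> not break_seal); with O(not withhold_budget) we get O(not break_seal).
The contrapositive of premise 5 (O(inform_waiver -> break_seal)) is O(not break_seal -> not inform_waiver), and O(not break_seal) is already established, so O(not inform_waiver).
So O(not inform_waiver) holds, i.e. inform_waiver is forbidden. None of the other listed options is forbidden under the premises.

inform_waiver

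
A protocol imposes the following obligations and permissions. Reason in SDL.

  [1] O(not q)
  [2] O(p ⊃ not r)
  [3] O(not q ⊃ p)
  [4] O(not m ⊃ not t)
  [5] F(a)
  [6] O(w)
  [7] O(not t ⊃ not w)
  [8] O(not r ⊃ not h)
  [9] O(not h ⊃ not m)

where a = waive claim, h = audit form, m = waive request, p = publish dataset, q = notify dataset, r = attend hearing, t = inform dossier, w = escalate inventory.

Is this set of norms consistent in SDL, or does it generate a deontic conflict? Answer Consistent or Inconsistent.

Inconsistent

Premise 6 gives O(w).
Premise 7, O(not t ⊃ not w), contraposes to O(w ⊃ t); with O(w) we get O(t).
Premise 4, O(not m ⊃ not t), contraposes to O(t ⊃ m); with O(t) we get O(m).
Premise 9 is O(not h ⊃ not m); contrapositively O(m ⊃ h). Since O(m) holds, K gives O(h).
Premise 8 is O(not r ⊃ not h); contrapositively O(h ⊃ r). Since O(h) holds, K gives O(r).
Premise 2 is O(p ⊃ not r); contrapositively O(r ⊃ not p). Since O(r) holds, K gives O(not p).
The contrapositive of premise 3 (O(not q ⊃ p)) is O(not p ⊃ q), and O(not p) is already established, so O(q).
Yet premise 1 states O(not q).
We now have both O(q) and O(not q) — q is simultaneously obligatory and forbidden, violating the D-axiom.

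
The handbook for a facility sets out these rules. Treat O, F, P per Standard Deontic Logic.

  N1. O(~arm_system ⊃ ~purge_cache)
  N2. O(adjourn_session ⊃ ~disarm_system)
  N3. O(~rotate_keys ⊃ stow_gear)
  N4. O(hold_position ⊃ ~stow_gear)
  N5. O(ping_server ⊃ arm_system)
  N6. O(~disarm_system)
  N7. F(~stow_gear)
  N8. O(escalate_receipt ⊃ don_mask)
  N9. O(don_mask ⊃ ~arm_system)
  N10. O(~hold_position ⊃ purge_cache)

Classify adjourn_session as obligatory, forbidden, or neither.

Premise 2 is O(adjourn_session ⊃ ~disarm_system); even if O(~disarm_system) held, inferring O(adjourn_session) would be affirming the consequent — invalid.
No premise or chain of K-axiom applications forces O(adjourn_session), and none forces O(~adjourn_session). So adjourn_session is neither obligatory nor forbidden under these norms.

Neither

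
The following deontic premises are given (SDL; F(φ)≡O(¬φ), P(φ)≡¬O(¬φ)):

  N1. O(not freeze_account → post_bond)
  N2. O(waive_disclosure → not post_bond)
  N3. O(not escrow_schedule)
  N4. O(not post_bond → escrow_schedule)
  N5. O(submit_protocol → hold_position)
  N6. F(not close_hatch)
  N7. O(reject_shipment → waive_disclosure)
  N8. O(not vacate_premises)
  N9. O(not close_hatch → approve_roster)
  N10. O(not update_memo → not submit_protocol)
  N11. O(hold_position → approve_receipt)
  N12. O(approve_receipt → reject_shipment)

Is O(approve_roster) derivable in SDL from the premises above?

No

Premise 9 is O(not close_hatch → approve_roster), but O(not close_hatch) is not derivable from the premises, so it does not yield O(approve_roster).
No other premise forces O(approve_roster). An ideal world satisfying every premise can still have approve_roster false, so O(approve_roster) is not derivable.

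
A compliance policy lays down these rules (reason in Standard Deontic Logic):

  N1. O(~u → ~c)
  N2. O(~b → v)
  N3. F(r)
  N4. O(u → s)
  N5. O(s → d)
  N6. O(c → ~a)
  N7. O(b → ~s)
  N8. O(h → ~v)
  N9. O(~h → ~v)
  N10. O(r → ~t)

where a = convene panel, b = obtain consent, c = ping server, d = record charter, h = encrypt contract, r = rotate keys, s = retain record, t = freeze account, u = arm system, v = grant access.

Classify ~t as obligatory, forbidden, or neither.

Premise 10 is O(r → ~t), but O(r) is not derivable from the premises, so it does not yield O(~t).
No premise or chain of K-axiom applications forces O(~t), and none forces O(t). So ~t is neither obligatory nor forbidden under these norms.

Neither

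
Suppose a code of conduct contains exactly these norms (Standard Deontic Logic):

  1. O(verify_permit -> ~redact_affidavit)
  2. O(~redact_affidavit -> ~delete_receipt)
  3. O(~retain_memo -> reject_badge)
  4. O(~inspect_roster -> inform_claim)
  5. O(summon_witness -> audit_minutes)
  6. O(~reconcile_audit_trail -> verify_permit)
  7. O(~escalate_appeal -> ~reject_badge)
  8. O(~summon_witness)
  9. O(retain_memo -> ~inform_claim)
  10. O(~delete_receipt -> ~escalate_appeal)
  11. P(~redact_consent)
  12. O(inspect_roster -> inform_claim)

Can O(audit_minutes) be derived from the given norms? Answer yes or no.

No

Premise 5 is O(summon_witness -> audit_minutes), but O(summon_witness) is not derivable from the premises, so it does not yield O(audit_minutes).
No other premise forces O(audit_minutes). An ideal world satisfying every premise can still have audit_minutes false, so O(audit_minutes) is not derivable.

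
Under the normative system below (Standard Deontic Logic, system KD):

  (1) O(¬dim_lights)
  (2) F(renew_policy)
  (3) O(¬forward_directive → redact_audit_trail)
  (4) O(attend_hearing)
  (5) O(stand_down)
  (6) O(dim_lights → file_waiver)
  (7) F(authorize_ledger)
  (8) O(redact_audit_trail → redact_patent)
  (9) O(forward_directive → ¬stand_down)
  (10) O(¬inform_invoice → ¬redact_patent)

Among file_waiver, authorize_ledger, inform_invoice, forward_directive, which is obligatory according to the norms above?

Premise 5 gives O(stand_down).
The contrapositive of premise 9 (O(forward_directive → ¬stand_down)) is O(stand_down → ¬forward_directive), and O(stand_down) is already established, so O(¬forward_directive).
From O(¬forward_directive) and premise 3, O(¬forward_directive → redact_audit_trail), we obtain O(redact_audit_trail).
From O(redact_audit_trail) and premise 8, O(redact_audit_trail → redact_patent), we obtain O(redact_patent).
Premise 10, O(¬inform_invoice → ¬redact_patent), contraposes to O(redact_patent → inform_invoice); with O(redact_patent) we get O(inform_invoice).
So O(inform_invoice) holds — inform_invoice is obligatory. None of the other listed options is made obligatory by any chain of premises.

inform_invoice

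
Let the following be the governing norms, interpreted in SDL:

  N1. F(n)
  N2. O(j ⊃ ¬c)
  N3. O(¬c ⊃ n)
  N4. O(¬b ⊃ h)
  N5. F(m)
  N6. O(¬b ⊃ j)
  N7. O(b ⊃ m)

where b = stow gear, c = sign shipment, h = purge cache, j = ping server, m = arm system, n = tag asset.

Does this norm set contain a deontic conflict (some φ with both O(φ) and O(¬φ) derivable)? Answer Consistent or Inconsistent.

Inconsistent

Premise 1, F(n), is equivalent to O(¬n).
Premise 3 is O(¬c ⊃ n); contrapositively O(¬n ⊃ c). Since O(¬n) holds, K gives O(c).
Premise 2 is O(j ⊃ ¬c); contrapositively O(c ⊃ ¬j). Since O(c) holds, K gives O(¬j).
Premise 6, O(¬b ⊃ j), contraposes to O(¬j ⊃ b); with O(¬j) we get O(b).
With premise 7, O(b ⊃ m), the K-axiom yields O(m).
Yet premise 5 is F(m), i.e. O(¬m).
We now have both O(m) and O(¬m) — m is simultaneously obligatory and forbidden, violating the D-axiom.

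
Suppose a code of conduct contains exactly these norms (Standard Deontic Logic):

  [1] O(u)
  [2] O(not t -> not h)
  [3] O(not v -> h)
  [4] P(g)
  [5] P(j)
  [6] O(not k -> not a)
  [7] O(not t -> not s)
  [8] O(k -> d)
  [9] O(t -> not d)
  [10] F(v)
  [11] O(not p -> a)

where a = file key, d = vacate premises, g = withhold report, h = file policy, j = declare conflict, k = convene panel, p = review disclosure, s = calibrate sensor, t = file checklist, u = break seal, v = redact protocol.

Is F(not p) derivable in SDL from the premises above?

Yes

F(v) at premise 10 means O(not v).
From O(not v) and premise 3, O(not v -> h), we obtain O(h).
The contrapositive of premise 2 (O(not t -> not h)) is O(h -> t), and O(h) is already established, so O(t).
Applying K to premise 9 (O(t -> not d)) and O(t) yields O(not d).
Premise 8, O(k -> d), contraposes to O(not d -> not k); with O(not d) we get O(not k).
Applying K to premise 6 (O(not k -> not a)) and O(not k) yields O(not a).
Premise 11 is O(not p -> a); contrapositively O(not a -> p). Since O(not a) holds, K gives O(p).
Premises 1, 4, 5, 7 do not contribute to this derivation.
So O(p) holds, i.e. F(not p). The claim follows.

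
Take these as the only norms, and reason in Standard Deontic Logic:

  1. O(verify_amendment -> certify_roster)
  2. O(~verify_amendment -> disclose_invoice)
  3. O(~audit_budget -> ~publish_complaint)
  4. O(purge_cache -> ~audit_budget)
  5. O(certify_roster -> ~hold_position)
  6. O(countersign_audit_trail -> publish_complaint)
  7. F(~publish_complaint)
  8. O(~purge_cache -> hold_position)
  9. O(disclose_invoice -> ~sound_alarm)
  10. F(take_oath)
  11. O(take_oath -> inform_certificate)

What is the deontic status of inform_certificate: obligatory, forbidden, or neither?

Neither

Premise 11 is O(take_oath -> inform_certificate), but O(take_oath) is not derivable from the premises, so it does not yield O(inform_certificate).
No premise or chain of K-axiom applications forces O(inform_certificate), and none forces O(~inform_certificate). So inform_certificate is neither obligatory nor forbidden under these norms.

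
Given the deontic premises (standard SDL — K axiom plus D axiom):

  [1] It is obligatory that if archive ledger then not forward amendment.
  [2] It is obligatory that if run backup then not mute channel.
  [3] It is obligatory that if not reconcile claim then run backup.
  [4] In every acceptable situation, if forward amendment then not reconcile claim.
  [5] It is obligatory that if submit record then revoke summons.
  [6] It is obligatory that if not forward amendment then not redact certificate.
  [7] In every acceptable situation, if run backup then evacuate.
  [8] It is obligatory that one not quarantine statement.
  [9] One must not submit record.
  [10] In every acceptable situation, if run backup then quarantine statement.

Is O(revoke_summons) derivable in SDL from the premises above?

Premise 5 is O(submit_record → revoke_summons), but O(submit_record) is not derivable from the premises, so it does not yield O(revoke_summons).
No other premise forces O(revoke_summons). An ideal world satisfying every premise can still have revoke_summons false, so O(revoke_summons) is not derivable.

No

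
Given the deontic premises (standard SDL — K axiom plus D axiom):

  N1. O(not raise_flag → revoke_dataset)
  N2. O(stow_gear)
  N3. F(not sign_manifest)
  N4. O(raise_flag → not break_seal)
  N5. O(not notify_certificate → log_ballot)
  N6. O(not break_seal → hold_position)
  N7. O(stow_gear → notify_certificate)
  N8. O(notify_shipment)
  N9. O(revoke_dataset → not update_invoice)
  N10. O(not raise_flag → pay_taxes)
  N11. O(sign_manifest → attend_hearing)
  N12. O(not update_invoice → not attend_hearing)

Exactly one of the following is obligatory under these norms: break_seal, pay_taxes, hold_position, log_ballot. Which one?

Premise 3, F(not sign_manifest), is equivalent to O(sign_manifest).
From O(sign_manifest) and premise 11, O(sign_manifest → attend_hearing), we obtain O(attend_hearing).
Premise 12 is O(not update_invoice → not attend_hearing); contrapositively O(attend_hearing → update_invoice). Since O(attend_hearing) holds, K gives O(update_invoice).
The contrapositive of premise 9 (O(revoke_dataset → not update_invoice)) is O(update_invoice → not revoke_dataset), and O(update_invoice) is already established, so O(not revoke_dataset).
The contrapositive of premise 1 (O(not raise_flag → revoke_dataset)) is O(not revoke_dataset → raise_flag), and O(not revoke_dataset) is already established, so O(raise_flag).
Applying K to premise 4 (O(raise_flag → not break_seal)) and O(raise_flag) yields O(not break_seal).
Premise 6 is O(not break_seal → hold_position); since O(not break_seal), deontic closure gives O(hold_position).
So O(hold_position) holds — hold_position is obligatory. None of the other listed options is made obligatory by any chain of premises.

hold_position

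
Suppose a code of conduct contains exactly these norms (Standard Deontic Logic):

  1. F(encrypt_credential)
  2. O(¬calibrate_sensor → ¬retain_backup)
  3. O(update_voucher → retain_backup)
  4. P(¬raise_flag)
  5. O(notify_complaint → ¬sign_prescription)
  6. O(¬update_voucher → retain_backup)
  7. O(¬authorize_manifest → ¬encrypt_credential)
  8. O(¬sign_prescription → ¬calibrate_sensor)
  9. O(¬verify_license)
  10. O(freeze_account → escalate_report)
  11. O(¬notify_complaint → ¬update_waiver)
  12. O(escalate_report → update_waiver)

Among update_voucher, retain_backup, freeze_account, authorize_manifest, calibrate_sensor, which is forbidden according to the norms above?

freeze_account

Premises 3 and 6 are O(update_voucher → retain_backup) and O(¬update_voucher → retain_backup); every ideal world satisfies update_voucher or ¬update_voucher, so in either case retain_backup holds — hence O(retain_backup).
Premise 2 is O(¬calibrate_sensor → ¬retain_backup); contrapositively O(retain_backup → calibrate_sensor). Since O(retain_backup) holds, K gives O(calibrate_sensor).
The contrapositive of premise 8 (O(¬sign_prescription → ¬calibrate_sensor)) is O(calibrate_sensor → sign_prescription), and O(calibrate_sensor) is already established, so O(sign_prescription).
Premise 5, O(notify_complaint → ¬sign_prescription), contraposes to O(sign_prescription → ¬notify_complaint); with O(sign_prescription) we get O(¬notify_complaint).
From O(¬notify_complaint) and premise 11, O(¬notify_complaint → ¬update_waiver), we obtain O(¬update_waiver).
The contrapositive of premise 12 (O(escalate_report → update_waiver)) is O(¬update_waiver → ¬escalate_report), and O(¬update_waiver) is already established, so O(¬escalate_report).
Premise 10 is O(freeze_account → escalate_report); contrapositively O(¬escalate_report → ¬freeze_account). Since O(¬escalate_report) holds, K gives O(¬freeze_account).
So O(¬freeze_account) holds, i.e. freeze_account is forbidden. None of the other listed options is forbidden under the premises.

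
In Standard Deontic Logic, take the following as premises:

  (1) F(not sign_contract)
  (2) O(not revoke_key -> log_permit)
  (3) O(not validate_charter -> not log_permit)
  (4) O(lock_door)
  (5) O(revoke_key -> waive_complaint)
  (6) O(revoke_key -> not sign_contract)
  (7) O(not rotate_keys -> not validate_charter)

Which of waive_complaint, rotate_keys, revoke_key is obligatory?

Premise 1, F(not sign_contract), is equivalent to O(sign_contract).
Premise 6, O(revoke_key -> not sign_contract), contraposes to O(sign_contract -> not revoke_key); with O(sign_contract) we get O(not revoke_key).
With premise 2, O(not revoke_key -> log_permit), the K-axiom yields O(log_permit).
The contrapositive of premise 3 (O(not validate_charter -> not log_permit)) is O(log_permit -> validate_charter), and O(log_permit) is already established, so O(validate_charter).
The contrapositive of premise 7 (O(not rotate_keys -> not validate_charter)) is O(validate_charter -> rotate_keys), and O(validate_charter) is already established, so O(rotate_keys).
So O(rotate_keys) holds — rotate_keys is obligatory. None of the other listed options is made obligatory by any chain of premises.

rotate_keys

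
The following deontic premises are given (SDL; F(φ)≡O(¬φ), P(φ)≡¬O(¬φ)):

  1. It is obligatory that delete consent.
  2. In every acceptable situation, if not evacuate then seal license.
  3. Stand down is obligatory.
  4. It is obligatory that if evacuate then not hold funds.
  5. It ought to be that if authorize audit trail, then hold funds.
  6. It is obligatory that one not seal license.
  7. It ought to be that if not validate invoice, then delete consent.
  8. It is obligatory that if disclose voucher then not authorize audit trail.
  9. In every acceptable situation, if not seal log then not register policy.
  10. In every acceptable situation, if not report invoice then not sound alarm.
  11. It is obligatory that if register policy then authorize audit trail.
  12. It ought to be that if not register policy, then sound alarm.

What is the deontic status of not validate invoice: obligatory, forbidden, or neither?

Premise 7 is O(¬validate_invoice → delete_consent); even if O(delete_consent) held, inferring O(¬validate_invoice) would be affirming the consequent — invalid.
No premise or chain of K-axiom applications forces O(¬validate_invoice), and none forces O(validate_invoice). So ¬validate_invoice is neither obligatory nor forbidden under these norms.

Neither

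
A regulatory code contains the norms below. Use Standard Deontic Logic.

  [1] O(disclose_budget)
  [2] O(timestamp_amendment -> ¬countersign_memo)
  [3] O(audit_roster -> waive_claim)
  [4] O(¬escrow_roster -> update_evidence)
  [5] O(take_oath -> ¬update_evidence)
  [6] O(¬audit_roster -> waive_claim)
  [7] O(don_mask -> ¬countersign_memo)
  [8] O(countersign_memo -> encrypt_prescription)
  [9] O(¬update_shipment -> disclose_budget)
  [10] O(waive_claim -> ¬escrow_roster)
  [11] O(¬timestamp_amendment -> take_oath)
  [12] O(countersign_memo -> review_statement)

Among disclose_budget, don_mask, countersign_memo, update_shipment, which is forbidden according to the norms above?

countersign_memo

Premises 3 and 6 are O(audit_roster -> waive_claim) and O(¬audit_roster -> waive_claim); every ideal world satisfies audit_roster or ¬audit_roster, so in either case waive_claim holds — hence O(waive_claim).
Applying K to premise 10 (O(waive_claim -> ¬escrow_roster)) and O(waive_claim) yields O(¬escrow_roster).
From O(¬escrow_roster) and premise 4, O(¬escrow_roster -> update_evidence), we obtain O(update_evidence).
Premise 5, O(take_oath -> ¬update_evidence), contraposes to O(update_evidence -> ¬take_oath); with O(update_evidence) we get O(¬take_oath).
Premise 11, O(¬timestamp_amendment -> take_oath), contraposes to O(¬take_oath -> timestamp_amendment); with O(¬take_oath) we get O(timestamp_amendment).
Premise 2 is O(timestamp_amendment -> ¬countersign_memo); since O(timestamp_amendment), deontic closure gives O(¬countersign_memo).
So O(¬countersign_memo) holds, i.e. countersign_memo is forbidden. None of the other listed options is forbidden under the premises.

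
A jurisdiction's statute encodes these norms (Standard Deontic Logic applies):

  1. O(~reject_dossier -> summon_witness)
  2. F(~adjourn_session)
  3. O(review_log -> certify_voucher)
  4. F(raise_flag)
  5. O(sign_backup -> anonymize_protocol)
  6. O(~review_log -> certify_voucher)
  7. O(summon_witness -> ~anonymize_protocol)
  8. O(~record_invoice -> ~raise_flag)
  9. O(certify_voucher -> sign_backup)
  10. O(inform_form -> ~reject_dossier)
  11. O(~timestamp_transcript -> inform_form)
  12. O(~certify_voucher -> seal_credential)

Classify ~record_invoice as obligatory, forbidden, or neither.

Neither

Premise 8 is O(~record_invoice -> ~raise_flag); even if O(~raise_flag) held, inferring O(~record_invoice) would be affirming the consequent — invalid.
No premise or chain of K-axiom applications forces O(~record_invoice), and none forces O(record_invoice). So ~record_invoice is neither obligatory nor forbidden under these norms.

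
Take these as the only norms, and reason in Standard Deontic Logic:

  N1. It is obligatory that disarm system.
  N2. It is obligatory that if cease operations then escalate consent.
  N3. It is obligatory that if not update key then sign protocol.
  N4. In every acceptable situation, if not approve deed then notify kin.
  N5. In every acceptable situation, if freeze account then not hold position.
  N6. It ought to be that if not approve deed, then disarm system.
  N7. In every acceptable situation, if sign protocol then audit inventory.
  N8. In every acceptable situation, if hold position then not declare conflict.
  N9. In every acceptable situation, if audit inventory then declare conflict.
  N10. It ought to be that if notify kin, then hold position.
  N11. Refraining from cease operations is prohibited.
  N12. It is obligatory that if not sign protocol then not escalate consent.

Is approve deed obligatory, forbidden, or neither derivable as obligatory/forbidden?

F(¬cease_operations) at premise 11 means O(cease_operations).
Applying K to premise 2 (O(cease_operations → escalate_consent)) and O(cease_operations) yields O(escalate_consent).
The contrapositive of premise 12 (O(¬sign_protocol → ¬escalate_consent)) is O(escalate_consent → sign_protocol), and O(escalate_consent) is already established, so O(sign_protocol).
Applying K to premise 7 (O(sign_protocol → audit_inventory)) and O(sign_protocol) yields O(audit_inventory).
Applying K to premise 9 (O(audit_inventory → declare_conflict)) and O(audit_inventory) yields O(declare_conflict).
Premise 8, O(hold_position → ¬declare_conflict), contraposes to O(declare_conflict → ¬hold_position); with O(declare_conflict) we get O(¬hold_position).
Premise 10 is O(notify_kin → hold_position); contrapositively O(¬hold_position → ¬notify_kin). Since O(¬hold_position) holds, K gives O(¬notify_kin).
The contrapositive of premise 4 (O(¬approve_deed → notify_kin)) is O(¬notify_kin → approve_deed), and O(¬notify_kin) is already established, so O(approve_deed).
Premises 1, 3, 5, 6 do not contribute to this derivation.
Hence approve_deed is obligatory.

Obligatory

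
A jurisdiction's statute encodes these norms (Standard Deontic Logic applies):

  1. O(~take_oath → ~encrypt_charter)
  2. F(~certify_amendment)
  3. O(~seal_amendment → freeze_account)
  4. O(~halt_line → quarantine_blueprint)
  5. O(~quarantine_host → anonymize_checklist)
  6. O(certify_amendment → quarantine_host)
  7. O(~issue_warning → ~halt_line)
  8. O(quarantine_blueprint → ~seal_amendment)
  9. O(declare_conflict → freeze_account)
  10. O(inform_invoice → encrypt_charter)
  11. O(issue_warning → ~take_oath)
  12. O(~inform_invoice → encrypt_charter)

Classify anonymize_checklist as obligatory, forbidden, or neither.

Premise 5 is O(~quarantine_host → anonymize_checklist), but O(~quarantine_host) is not derivable from the premises, so it does not yield O(anonymize_checklist).
No premise or chain of K-axiom applications forces O(anonymize_checklist), and none forces O(~anonymize_checklist). So anonymize_checklist is neither obligatory nor forbidden under these norms.

Neither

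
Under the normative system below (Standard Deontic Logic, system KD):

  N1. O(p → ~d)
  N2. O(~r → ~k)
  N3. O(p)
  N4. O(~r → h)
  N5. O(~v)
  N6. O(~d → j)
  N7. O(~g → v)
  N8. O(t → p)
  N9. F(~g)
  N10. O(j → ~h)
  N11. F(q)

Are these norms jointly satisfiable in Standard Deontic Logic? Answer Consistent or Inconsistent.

Consistent

Premise 7 is O(~g → v), but O(~g) is not derivable from the premises, so it does not yield O(v).
So O(v) is not derivable, and the apparent clash with O(~v) does not arise.
A world satisfying every obligation exists (e.g. d=false, g=true, h=false, j=true, k=false, p=true, q=false, r=true, t=false, v=false); no atom is both obligatory and forbidden, so the set is consistent.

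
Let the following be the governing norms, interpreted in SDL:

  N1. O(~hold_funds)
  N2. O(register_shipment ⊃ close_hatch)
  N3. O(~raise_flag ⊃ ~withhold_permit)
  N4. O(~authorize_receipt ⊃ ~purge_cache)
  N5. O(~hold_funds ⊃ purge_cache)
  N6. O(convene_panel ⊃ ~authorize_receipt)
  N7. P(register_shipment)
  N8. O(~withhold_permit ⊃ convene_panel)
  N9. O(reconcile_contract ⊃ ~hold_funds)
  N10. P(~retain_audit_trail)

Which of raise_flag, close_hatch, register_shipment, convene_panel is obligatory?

raise_flag

Premise 1 states O(~hold_funds) outright.
From O(~hold_funds) and premise 5, O(~hold_funds ⊃ purge_cache), we obtain O(purge_cache).
Premise 4 is O(~authorize_receipt ⊃ ~purge_cache); contrapositively O(purge_cache ⊃ authorize_receipt). Since O(purge_cache) holds, K gives O(authorize_receipt).
The contrapositive of premise 6 (O(convene_panel ⊃ ~authorize_receipt)) is O(authorize_receipt ⊃ ~convene_panel), and O(authorize_receipt) is already established, so O(~convene_panel).
Premise 8 is O(~withhold_permit ⊃ convene_panel); contrapositively O(~convene_panel ⊃ withhold_permit). Since O(~convene_panel) holds, K gives O(withhold_permit).
Premise 3, O(~raise_flag ⊃ ~withhold_permit), contraposes to O(withhold_permit ⊃ raise_flag); with O(withhold_permit) we get O(raise_flag).
So O(raise_flag) holds — raise_flag is obligatory. None of the other listed options is made obligatory by any chain of premises.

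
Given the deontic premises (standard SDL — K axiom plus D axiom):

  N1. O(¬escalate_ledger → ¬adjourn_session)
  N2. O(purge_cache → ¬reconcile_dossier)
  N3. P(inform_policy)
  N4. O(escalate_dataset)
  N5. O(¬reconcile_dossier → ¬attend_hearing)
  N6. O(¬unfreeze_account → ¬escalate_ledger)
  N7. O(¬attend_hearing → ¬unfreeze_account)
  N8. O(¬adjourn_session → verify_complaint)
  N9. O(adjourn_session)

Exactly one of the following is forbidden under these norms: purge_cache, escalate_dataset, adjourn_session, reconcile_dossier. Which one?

purge_cache

Premise 9 gives O(adjourn_session).
The contrapositive of premise 1 (O(¬escalate_ledger → ¬adjourn_session)) is O(adjourn_session → escalate_ledger), and O(adjourn_session) is already established, so O(escalate_ledger).
Premise 6 is O(¬unfreeze_account → ¬escalate_ledger); contrapositively O(escalate_ledger → unfreeze_account). Since O(escalate_ledger) holds, K gives O(unfreeze_account).
The contrapositive of premise 7 (O(¬attend_hearing → ¬unfreeze_account)) is O(unfreeze_account → attend_hearing), and O(unfreeze_account) is already established, so O(attend_hearing).
Premise 5 is O(¬reconcile_dossier → ¬attend_hearing); contrapositively O(attend_hearing → reconcile_dossier). Since O(attend_hearing) holds, K gives O(reconcile_dossier).
Premise 2, O(purge_cache → ¬reconcile_dossier), contraposes to O(reconcile_dossier → ¬purge_cache); with O(reconcile_dossier) we get O(¬purge_cache).
So O(¬purge_cache) holds, i.e. purge_cache is forbidden. None of the other listed options is forbidden under the premises.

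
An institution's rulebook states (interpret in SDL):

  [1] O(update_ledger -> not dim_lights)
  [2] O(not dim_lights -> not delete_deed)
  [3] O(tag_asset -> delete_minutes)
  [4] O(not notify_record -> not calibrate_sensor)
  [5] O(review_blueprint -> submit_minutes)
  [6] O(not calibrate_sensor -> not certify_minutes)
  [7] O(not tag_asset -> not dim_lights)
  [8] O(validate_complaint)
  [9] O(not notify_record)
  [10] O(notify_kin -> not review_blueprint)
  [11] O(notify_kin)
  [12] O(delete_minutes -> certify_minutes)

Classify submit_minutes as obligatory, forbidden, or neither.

Neither

Premise 5 is O(review_blueprint -> submit_minutes), but O(review_blueprint) is not derivable from the premises, so it does not yield O(submit_minutes).
No premise or chain of K-axiom applications forces O(submit_minutes), and none forces O(not submit_minutes). So submit_minutes is neither obligatory nor forbidden under these norms.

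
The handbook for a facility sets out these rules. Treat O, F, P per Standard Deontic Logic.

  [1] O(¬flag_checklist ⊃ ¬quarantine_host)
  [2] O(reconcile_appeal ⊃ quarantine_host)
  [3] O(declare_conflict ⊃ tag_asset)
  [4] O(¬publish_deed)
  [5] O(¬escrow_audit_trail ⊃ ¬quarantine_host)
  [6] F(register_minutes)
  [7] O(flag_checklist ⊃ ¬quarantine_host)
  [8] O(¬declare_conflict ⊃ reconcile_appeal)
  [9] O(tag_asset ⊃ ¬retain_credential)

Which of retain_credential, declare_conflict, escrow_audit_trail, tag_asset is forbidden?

retain_credential

Premises 1 and 7 cover both cases: O(¬flag_checklist ⊃ ¬quarantine_host) and O(flag_checklist ⊃ ¬quarantine_host). Since ¬flag_checklist ∨ flag_checklist is a tautology, O(¬quarantine_host) follows.
Premise 2, O(reconcile_appeal ⊃ quarantine_host), contraposes to O(¬quarantine_host ⊃ ¬reconcile_appeal); with O(¬quarantine_host) we get O(¬reconcile_appeal).
The contrapositive of premise 8 (O(¬declare_conflict ⊃ reconcile_appeal)) is O(¬reconcile_appeal ⊃ declare_conflict), and O(¬reconcile_appeal) is already established, so O(declare_conflict).
Premise 3 is O(declare_conflict ⊃ tag_asset); since O(declare_conflict), deontic closure gives O(tag_asset).
From O(tag_asset) and premise 9, O(tag_asset ⊃ ¬retain_credential), we obtain O(¬retain_credential).
So O(¬retain_credential) holds, i.e. retain_credential is forbidden. None of the other listed options is forbidden under the premises.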